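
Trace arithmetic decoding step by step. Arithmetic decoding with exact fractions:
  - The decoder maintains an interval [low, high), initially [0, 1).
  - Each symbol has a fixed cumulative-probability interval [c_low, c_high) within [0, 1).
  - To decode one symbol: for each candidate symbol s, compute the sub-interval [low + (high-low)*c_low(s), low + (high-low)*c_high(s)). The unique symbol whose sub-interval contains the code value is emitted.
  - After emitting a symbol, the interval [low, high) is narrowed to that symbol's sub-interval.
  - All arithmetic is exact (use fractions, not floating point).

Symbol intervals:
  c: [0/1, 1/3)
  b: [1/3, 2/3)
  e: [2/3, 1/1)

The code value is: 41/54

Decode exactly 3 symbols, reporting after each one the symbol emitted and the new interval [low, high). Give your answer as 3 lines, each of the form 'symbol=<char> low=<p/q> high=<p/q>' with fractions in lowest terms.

Step 1: interval [0/1, 1/1), width = 1/1 - 0/1 = 1/1
  'c': [0/1 + 1/1*0/1, 0/1 + 1/1*1/3) = [0/1, 1/3)
  'b': [0/1 + 1/1*1/3, 0/1 + 1/1*2/3) = [1/3, 2/3)
  'e': [0/1 + 1/1*2/3, 0/1 + 1/1*1/1) = [2/3, 1/1) <- contains code 41/54
  emit 'e', narrow to [2/3, 1/1)
Step 2: interval [2/3, 1/1), width = 1/1 - 2/3 = 1/3
  'c': [2/3 + 1/3*0/1, 2/3 + 1/3*1/3) = [2/3, 7/9) <- contains code 41/54
  'b': [2/3 + 1/3*1/3, 2/3 + 1/3*2/3) = [7/9, 8/9)
  'e': [2/3 + 1/3*2/3, 2/3 + 1/3*1/1) = [8/9, 1/1)
  emit 'c', narrow to [2/3, 7/9)
Step 3: interval [2/3, 7/9), width = 7/9 - 2/3 = 1/9
  'c': [2/3 + 1/9*0/1, 2/3 + 1/9*1/3) = [2/3, 19/27)
  'b': [2/3 + 1/9*1/3, 2/3 + 1/9*2/3) = [19/27, 20/27)
  'e': [2/3 + 1/9*2/3, 2/3 + 1/9*1/1) = [20/27, 7/9) <- contains code 41/54
  emit 'e', narrow to [20/27, 7/9)

Answer: symbol=e low=2/3 high=1/1
symbol=c low=2/3 high=7/9
symbol=e low=20/27 high=7/9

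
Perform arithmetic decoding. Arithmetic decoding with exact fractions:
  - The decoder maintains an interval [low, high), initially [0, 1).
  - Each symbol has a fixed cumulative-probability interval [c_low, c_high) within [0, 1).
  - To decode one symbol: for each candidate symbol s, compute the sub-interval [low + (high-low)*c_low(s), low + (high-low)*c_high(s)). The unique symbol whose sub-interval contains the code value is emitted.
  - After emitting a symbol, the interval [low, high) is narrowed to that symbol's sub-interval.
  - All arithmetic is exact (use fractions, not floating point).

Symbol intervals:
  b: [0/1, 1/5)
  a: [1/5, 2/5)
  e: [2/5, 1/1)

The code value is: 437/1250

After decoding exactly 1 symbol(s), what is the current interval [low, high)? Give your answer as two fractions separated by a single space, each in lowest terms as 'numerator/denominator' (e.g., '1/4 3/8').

Answer: 1/5 2/5

Derivation:
Step 1: interval [0/1, 1/1), width = 1/1 - 0/1 = 1/1
  'b': [0/1 + 1/1*0/1, 0/1 + 1/1*1/5) = [0/1, 1/5)
  'a': [0/1 + 1/1*1/5, 0/1 + 1/1*2/5) = [1/5, 2/5) <- contains code 437/1250
  'e': [0/1 + 1/1*2/5, 0/1 + 1/1*1/1) = [2/5, 1/1)
  emit 'a', narrow to [1/5, 2/5)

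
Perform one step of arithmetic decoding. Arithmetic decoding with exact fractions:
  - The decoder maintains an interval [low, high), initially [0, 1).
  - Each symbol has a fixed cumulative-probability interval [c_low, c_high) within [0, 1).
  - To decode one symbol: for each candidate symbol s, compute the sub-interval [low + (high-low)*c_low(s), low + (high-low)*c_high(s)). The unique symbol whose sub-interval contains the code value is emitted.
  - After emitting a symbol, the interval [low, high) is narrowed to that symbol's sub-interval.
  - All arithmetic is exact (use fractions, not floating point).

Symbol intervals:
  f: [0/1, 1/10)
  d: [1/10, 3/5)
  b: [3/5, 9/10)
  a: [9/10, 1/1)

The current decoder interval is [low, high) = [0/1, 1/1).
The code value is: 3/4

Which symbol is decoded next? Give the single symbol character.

Interval width = high − low = 1/1 − 0/1 = 1/1
Scaled code = (code − low) / width = (3/4 − 0/1) / 1/1 = 3/4
  f: [0/1, 1/10) 
  d: [1/10, 3/5) 
  b: [3/5, 9/10) ← scaled code falls here ✓
  a: [9/10, 1/1) 

Answer: b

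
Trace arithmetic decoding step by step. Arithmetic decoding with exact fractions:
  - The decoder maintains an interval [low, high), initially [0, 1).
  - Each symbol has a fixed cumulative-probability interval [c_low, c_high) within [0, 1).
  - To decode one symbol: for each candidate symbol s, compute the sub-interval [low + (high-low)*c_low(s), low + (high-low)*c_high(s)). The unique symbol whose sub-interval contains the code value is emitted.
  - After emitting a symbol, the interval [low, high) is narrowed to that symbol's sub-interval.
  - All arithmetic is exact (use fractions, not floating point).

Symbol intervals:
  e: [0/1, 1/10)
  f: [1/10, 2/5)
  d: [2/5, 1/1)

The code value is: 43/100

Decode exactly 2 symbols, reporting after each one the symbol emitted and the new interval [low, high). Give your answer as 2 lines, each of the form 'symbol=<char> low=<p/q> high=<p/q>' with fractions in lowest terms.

Answer: symbol=d low=2/5 high=1/1
symbol=e low=2/5 high=23/50

Derivation:
Step 1: interval [0/1, 1/1), width = 1/1 - 0/1 = 1/1
  'e': [0/1 + 1/1*0/1, 0/1 + 1/1*1/10) = [0/1, 1/10)
  'f': [0/1 + 1/1*1/10, 0/1 + 1/1*2/5) = [1/10, 2/5)
  'd': [0/1 + 1/1*2/5, 0/1 + 1/1*1/1) = [2/5, 1/1) <- contains code 43/100
  emit 'd', narrow to [2/5, 1/1)
Step 2: interval [2/5, 1/1), width = 1/1 - 2/5 = 3/5
  'e': [2/5 + 3/5*0/1, 2/5 + 3/5*1/10) = [2/5, 23/50) <- contains code 43/100
  'f': [2/5 + 3/5*1/10, 2/5 + 3/5*2/5) = [23/50, 16/25)
  'd': [2/5 + 3/5*2/5, 2/5 + 3/5*1/1) = [16/25, 1/1)
  emit 'e', narrow to [2/5, 23/50)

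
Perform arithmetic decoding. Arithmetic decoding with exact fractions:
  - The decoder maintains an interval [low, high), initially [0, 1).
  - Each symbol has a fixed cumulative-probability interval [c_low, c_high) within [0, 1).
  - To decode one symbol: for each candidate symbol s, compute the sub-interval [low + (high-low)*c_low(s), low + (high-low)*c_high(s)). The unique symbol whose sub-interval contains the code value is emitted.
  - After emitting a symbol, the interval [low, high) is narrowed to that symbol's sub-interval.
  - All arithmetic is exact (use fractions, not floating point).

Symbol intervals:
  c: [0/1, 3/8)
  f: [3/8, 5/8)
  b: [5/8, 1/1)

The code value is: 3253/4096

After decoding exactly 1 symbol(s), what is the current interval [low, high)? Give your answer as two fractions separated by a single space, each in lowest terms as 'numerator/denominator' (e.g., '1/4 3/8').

Answer: 5/8 1/1

Derivation:
Step 1: interval [0/1, 1/1), width = 1/1 - 0/1 = 1/1
  'c': [0/1 + 1/1*0/1, 0/1 + 1/1*3/8) = [0/1, 3/8)
  'f': [0/1 + 1/1*3/8, 0/1 + 1/1*5/8) = [3/8, 5/8)
  'b': [0/1 + 1/1*5/8, 0/1 + 1/1*1/1) = [5/8, 1/1) <- contains code 3253/4096
  emit 'b', narrow to [5/8, 1/1)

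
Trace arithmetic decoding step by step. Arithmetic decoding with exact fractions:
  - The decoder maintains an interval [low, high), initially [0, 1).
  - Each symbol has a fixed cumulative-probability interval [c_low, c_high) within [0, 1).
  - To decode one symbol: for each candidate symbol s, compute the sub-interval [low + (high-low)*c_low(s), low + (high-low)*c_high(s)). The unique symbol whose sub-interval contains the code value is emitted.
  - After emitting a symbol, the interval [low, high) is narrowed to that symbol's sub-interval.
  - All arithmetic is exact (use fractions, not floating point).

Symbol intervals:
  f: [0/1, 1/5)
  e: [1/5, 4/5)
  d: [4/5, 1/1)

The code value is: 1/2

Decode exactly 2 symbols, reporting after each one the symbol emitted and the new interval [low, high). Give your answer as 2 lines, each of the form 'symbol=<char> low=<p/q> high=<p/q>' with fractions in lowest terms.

Answer: symbol=e low=1/5 high=4/5
symbol=e low=8/25 high=17/25

Derivation:
Step 1: interval [0/1, 1/1), width = 1/1 - 0/1 = 1/1
  'f': [0/1 + 1/1*0/1, 0/1 + 1/1*1/5) = [0/1, 1/5)
  'e': [0/1 + 1/1*1/5, 0/1 + 1/1*4/5) = [1/5, 4/5) <- contains code 1/2
  'd': [0/1 + 1/1*4/5, 0/1 + 1/1*1/1) = [4/5, 1/1)
  emit 'e', narrow to [1/5, 4/5)
Step 2: interval [1/5, 4/5), width = 4/5 - 1/5 = 3/5
  'f': [1/5 + 3/5*0/1, 1/5 + 3/5*1/5) = [1/5, 8/25)
  'e': [1/5 + 3/5*1/5, 1/5 + 3/5*4/5) = [8/25, 17/25) <- contains code 1/2
  'd': [1/5 + 3/5*4/5, 1/5 + 3/5*1/1) = [17/25, 4/5)
  emit 'e', narrow to [8/25, 17/25)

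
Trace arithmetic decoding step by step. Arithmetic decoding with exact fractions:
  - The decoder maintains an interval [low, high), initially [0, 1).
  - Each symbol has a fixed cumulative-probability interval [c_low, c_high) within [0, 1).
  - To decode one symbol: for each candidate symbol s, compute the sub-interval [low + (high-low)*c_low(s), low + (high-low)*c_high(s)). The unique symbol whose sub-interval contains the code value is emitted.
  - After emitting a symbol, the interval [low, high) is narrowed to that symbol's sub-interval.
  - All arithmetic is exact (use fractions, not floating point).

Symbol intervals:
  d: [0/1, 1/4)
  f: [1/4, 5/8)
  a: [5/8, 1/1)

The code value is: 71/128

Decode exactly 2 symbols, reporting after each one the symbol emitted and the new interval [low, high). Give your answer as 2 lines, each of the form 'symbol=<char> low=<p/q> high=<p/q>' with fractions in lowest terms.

Step 1: interval [0/1, 1/1), width = 1/1 - 0/1 = 1/1
  'd': [0/1 + 1/1*0/1, 0/1 + 1/1*1/4) = [0/1, 1/4)
  'f': [0/1 + 1/1*1/4, 0/1 + 1/1*5/8) = [1/4, 5/8) <- contains code 71/128
  'a': [0/1 + 1/1*5/8, 0/1 + 1/1*1/1) = [5/8, 1/1)
  emit 'f', narrow to [1/4, 5/8)
Step 2: interval [1/4, 5/8), width = 5/8 - 1/4 = 3/8
  'd': [1/4 + 3/8*0/1, 1/4 + 3/8*1/4) = [1/4, 11/32)
  'f': [1/4 + 3/8*1/4, 1/4 + 3/8*5/8) = [11/32, 31/64)
  'a': [1/4 + 3/8*5/8, 1/4 + 3/8*1/1) = [31/64, 5/8) <- contains code 71/128
  emit 'a', narrow to [31/64, 5/8)

Answer: symbol=f low=1/4 high=5/8
symbol=a low=31/64 high=5/8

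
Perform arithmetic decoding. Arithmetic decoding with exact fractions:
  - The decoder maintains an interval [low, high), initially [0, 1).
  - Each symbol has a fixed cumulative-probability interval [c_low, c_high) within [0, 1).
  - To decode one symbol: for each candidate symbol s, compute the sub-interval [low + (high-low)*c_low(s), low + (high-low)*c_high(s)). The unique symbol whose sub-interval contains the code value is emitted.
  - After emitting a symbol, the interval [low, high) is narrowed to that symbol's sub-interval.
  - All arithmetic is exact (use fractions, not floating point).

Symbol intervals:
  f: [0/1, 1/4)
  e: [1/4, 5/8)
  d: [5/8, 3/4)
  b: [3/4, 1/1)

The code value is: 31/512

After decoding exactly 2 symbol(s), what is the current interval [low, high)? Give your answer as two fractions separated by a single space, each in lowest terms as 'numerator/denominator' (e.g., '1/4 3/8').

Step 1: interval [0/1, 1/1), width = 1/1 - 0/1 = 1/1
  'f': [0/1 + 1/1*0/1, 0/1 + 1/1*1/4) = [0/1, 1/4) <- contains code 31/512
  'e': [0/1 + 1/1*1/4, 0/1 + 1/1*5/8) = [1/4, 5/8)
  'd': [0/1 + 1/1*5/8, 0/1 + 1/1*3/4) = [5/8, 3/4)
  'b': [0/1 + 1/1*3/4, 0/1 + 1/1*1/1) = [3/4, 1/1)
  emit 'f', narrow to [0/1, 1/4)
Step 2: interval [0/1, 1/4), width = 1/4 - 0/1 = 1/4
  'f': [0/1 + 1/4*0/1, 0/1 + 1/4*1/4) = [0/1, 1/16) <- contains code 31/512
  'e': [0/1 + 1/4*1/4, 0/1 + 1/4*5/8) = [1/16, 5/32)
  'd': [0/1 + 1/4*5/8, 0/1 + 1/4*3/4) = [5/32, 3/16)
  'b': [0/1 + 1/4*3/4, 0/1 + 1/4*1/1) = [3/16, 1/4)
  emit 'f', narrow to [0/1, 1/16)

Answer: 0/1 1/16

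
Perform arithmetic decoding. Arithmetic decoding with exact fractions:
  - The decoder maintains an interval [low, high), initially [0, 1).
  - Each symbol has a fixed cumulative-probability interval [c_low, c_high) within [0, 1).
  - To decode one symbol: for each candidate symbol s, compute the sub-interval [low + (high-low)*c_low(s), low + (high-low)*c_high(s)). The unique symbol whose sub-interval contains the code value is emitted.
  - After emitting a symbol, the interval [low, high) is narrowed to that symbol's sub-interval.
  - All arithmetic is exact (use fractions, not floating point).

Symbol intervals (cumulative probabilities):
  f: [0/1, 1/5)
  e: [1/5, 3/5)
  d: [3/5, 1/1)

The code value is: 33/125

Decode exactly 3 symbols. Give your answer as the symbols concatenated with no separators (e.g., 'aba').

Answer: efd

Derivation:
Step 1: interval [0/1, 1/1), width = 1/1 - 0/1 = 1/1
  'f': [0/1 + 1/1*0/1, 0/1 + 1/1*1/5) = [0/1, 1/5)
  'e': [0/1 + 1/1*1/5, 0/1 + 1/1*3/5) = [1/5, 3/5) <- contains code 33/125
  'd': [0/1 + 1/1*3/5, 0/1 + 1/1*1/1) = [3/5, 1/1)
  emit 'e', narrow to [1/5, 3/5)
Step 2: interval [1/5, 3/5), width = 3/5 - 1/5 = 2/5
  'f': [1/5 + 2/5*0/1, 1/5 + 2/5*1/5) = [1/5, 7/25) <- contains code 33/125
  'e': [1/5 + 2/5*1/5, 1/5 + 2/5*3/5) = [7/25, 11/25)
  'd': [1/5 + 2/5*3/5, 1/5 + 2/5*1/1) = [11/25, 3/5)
  emit 'f', narrow to [1/5, 7/25)
Step 3: interval [1/5, 7/25), width = 7/25 - 1/5 = 2/25
  'f': [1/5 + 2/25*0/1, 1/5 + 2/25*1/5) = [1/5, 27/125)
  'e': [1/5 + 2/25*1/5, 1/5 + 2/25*3/5) = [27/125, 31/125)
  'd': [1/5 + 2/25*3/5, 1/5 + 2/25*1/1) = [31/125, 7/25) <- contains code 33/125
  emit 'd', narrow to [31/125, 7/25)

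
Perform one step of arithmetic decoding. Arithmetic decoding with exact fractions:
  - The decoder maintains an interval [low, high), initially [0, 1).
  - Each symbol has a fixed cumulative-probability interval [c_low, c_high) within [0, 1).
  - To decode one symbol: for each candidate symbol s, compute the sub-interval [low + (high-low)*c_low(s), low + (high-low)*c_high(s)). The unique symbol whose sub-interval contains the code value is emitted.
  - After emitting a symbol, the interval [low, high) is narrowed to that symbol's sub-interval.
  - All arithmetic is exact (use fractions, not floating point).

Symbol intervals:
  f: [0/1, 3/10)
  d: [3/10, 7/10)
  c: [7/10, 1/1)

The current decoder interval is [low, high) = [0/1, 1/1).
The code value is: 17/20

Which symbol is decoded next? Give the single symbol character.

Answer: c

Derivation:
Interval width = high − low = 1/1 − 0/1 = 1/1
Scaled code = (code − low) / width = (17/20 − 0/1) / 1/1 = 17/20
  f: [0/1, 3/10) 
  d: [3/10, 7/10) 
  c: [7/10, 1/1) ← scaled code falls here ✓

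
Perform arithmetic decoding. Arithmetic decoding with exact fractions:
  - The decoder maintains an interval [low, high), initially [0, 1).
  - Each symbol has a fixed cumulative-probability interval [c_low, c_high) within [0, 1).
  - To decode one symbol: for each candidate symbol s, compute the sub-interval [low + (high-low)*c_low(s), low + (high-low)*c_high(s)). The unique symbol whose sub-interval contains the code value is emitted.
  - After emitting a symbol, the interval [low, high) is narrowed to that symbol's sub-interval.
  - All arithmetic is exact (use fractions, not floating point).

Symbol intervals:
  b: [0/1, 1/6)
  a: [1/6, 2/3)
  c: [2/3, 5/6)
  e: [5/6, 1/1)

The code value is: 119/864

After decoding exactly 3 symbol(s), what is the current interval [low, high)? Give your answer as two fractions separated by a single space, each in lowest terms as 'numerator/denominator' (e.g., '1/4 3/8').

Step 1: interval [0/1, 1/1), width = 1/1 - 0/1 = 1/1
  'b': [0/1 + 1/1*0/1, 0/1 + 1/1*1/6) = [0/1, 1/6) <- contains code 119/864
  'a': [0/1 + 1/1*1/6, 0/1 + 1/1*2/3) = [1/6, 2/3)
  'c': [0/1 + 1/1*2/3, 0/1 + 1/1*5/6) = [2/3, 5/6)
  'e': [0/1 + 1/1*5/6, 0/1 + 1/1*1/1) = [5/6, 1/1)
  emit 'b', narrow to [0/1, 1/6)
Step 2: interval [0/1, 1/6), width = 1/6 - 0/1 = 1/6
  'b': [0/1 + 1/6*0/1, 0/1 + 1/6*1/6) = [0/1, 1/36)
  'a': [0/1 + 1/6*1/6, 0/1 + 1/6*2/3) = [1/36, 1/9)
  'c': [0/1 + 1/6*2/3, 0/1 + 1/6*5/6) = [1/9, 5/36) <- contains code 119/864
  'e': [0/1 + 1/6*5/6, 0/1 + 1/6*1/1) = [5/36, 1/6)
  emit 'c', narrow to [1/9, 5/36)
Step 3: interval [1/9, 5/36), width = 5/36 - 1/9 = 1/36
  'b': [1/9 + 1/36*0/1, 1/9 + 1/36*1/6) = [1/9, 25/216)
  'a': [1/9 + 1/36*1/6, 1/9 + 1/36*2/3) = [25/216, 7/54)
  'c': [1/9 + 1/36*2/3, 1/9 + 1/36*5/6) = [7/54, 29/216)
  'e': [1/9 + 1/36*5/6, 1/9 + 1/36*1/1) = [29/216, 5/36) <- contains code 119/864
  emit 'e', narrow to [29/216, 5/36)

Answer: 29/216 5/36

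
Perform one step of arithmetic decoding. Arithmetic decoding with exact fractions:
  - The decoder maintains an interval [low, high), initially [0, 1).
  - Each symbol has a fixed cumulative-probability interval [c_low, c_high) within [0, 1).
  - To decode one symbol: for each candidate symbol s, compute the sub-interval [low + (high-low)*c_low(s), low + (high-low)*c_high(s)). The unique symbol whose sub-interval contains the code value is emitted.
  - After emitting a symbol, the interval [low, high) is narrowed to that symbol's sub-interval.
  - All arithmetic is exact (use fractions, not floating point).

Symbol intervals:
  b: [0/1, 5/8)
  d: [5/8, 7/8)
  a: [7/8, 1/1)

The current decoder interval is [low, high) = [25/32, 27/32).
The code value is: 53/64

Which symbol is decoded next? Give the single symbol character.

Interval width = high − low = 27/32 − 25/32 = 1/16
Scaled code = (code − low) / width = (53/64 − 25/32) / 1/16 = 3/4
  b: [0/1, 5/8) 
  d: [5/8, 7/8) ← scaled code falls here ✓
  a: [7/8, 1/1) 

Answer: d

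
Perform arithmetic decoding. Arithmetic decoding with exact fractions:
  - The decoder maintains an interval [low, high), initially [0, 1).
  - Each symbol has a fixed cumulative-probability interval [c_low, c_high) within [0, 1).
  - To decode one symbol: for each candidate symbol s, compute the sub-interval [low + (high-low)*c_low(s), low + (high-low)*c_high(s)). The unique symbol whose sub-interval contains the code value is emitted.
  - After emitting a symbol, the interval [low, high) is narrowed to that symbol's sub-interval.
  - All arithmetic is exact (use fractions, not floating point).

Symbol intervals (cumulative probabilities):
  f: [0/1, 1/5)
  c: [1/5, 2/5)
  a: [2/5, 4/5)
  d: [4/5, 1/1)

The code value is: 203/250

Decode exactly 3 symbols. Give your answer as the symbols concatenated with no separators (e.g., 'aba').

Step 1: interval [0/1, 1/1), width = 1/1 - 0/1 = 1/1
  'f': [0/1 + 1/1*0/1, 0/1 + 1/1*1/5) = [0/1, 1/5)
  'c': [0/1 + 1/1*1/5, 0/1 + 1/1*2/5) = [1/5, 2/5)
  'a': [0/1 + 1/1*2/5, 0/1 + 1/1*4/5) = [2/5, 4/5)
  'd': [0/1 + 1/1*4/5, 0/1 + 1/1*1/1) = [4/5, 1/1) <- contains code 203/250
  emit 'd', narrow to [4/5, 1/1)
Step 2: interval [4/5, 1/1), width = 1/1 - 4/5 = 1/5
  'f': [4/5 + 1/5*0/1, 4/5 + 1/5*1/5) = [4/5, 21/25) <- contains code 203/250
  'c': [4/5 + 1/5*1/5, 4/5 + 1/5*2/5) = [21/25, 22/25)
  'a': [4/5 + 1/5*2/5, 4/5 + 1/5*4/5) = [22/25, 24/25)
  'd': [4/5 + 1/5*4/5, 4/5 + 1/5*1/1) = [24/25, 1/1)
  emit 'f', narrow to [4/5, 21/25)
Step 3: interval [4/5, 21/25), width = 21/25 - 4/5 = 1/25
  'f': [4/5 + 1/25*0/1, 4/5 + 1/25*1/5) = [4/5, 101/125)
  'c': [4/5 + 1/25*1/5, 4/5 + 1/25*2/5) = [101/125, 102/125) <- contains code 203/250
  'a': [4/5 + 1/25*2/5, 4/5 + 1/25*4/5) = [102/125, 104/125)
  'd': [4/5 + 1/25*4/5, 4/5 + 1/25*1/1) = [104/125, 21/25)
  emit 'c', narrow to [101/125, 102/125)

Answer: dfc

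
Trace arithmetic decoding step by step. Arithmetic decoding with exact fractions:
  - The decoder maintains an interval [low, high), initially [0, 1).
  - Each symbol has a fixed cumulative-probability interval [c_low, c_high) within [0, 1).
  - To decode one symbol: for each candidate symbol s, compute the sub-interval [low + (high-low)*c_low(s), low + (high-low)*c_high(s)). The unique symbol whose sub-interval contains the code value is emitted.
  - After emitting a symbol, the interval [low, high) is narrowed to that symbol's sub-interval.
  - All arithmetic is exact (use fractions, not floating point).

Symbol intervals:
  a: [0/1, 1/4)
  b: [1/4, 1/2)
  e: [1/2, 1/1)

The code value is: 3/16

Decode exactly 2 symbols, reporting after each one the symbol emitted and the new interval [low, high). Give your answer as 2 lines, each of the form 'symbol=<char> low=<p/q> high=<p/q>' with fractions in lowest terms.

Answer: symbol=a low=0/1 high=1/4
symbol=e low=1/8 high=1/4

Derivation:
Step 1: interval [0/1, 1/1), width = 1/1 - 0/1 = 1/1
  'a': [0/1 + 1/1*0/1, 0/1 + 1/1*1/4) = [0/1, 1/4) <- contains code 3/16
  'b': [0/1 + 1/1*1/4, 0/1 + 1/1*1/2) = [1/4, 1/2)
  'e': [0/1 + 1/1*1/2, 0/1 + 1/1*1/1) = [1/2, 1/1)
  emit 'a', narrow to [0/1, 1/4)
Step 2: interval [0/1, 1/4), width = 1/4 - 0/1 = 1/4
  'a': [0/1 + 1/4*0/1, 0/1 + 1/4*1/4) = [0/1, 1/16)
  'b': [0/1 + 1/4*1/4, 0/1 + 1/4*1/2) = [1/16, 1/8)
  'e': [0/1 + 1/4*1/2, 0/1 + 1/4*1/1) = [1/8, 1/4) <- contains code 3/16
  emit 'e', narrow to [1/8, 1/4)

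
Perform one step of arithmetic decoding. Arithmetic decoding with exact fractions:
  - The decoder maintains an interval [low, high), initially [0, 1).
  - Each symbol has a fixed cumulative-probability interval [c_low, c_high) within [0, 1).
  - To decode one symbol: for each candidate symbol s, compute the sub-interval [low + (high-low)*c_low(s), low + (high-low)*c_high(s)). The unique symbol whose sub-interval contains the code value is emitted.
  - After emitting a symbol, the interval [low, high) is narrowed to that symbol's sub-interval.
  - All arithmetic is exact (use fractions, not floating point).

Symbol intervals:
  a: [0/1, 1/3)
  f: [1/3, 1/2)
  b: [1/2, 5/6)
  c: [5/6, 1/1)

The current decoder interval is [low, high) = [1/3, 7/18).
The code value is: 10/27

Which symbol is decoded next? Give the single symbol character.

Interval width = high − low = 7/18 − 1/3 = 1/18
Scaled code = (code − low) / width = (10/27 − 1/3) / 1/18 = 2/3
  a: [0/1, 1/3) 
  f: [1/3, 1/2) 
  b: [1/2, 5/6) ← scaled code falls here ✓
  c: [5/6, 1/1) 

Answer: b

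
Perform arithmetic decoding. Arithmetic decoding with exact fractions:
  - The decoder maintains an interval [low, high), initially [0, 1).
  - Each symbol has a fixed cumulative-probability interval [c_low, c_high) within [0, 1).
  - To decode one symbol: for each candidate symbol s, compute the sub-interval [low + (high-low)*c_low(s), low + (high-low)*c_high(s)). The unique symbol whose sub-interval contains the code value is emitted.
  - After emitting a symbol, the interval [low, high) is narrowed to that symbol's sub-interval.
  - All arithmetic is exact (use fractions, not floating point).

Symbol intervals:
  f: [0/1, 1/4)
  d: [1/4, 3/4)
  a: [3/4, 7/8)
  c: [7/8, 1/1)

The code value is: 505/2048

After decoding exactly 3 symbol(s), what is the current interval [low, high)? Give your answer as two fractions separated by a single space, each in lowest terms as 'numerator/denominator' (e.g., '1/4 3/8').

Answer: 63/256 1/4

Derivation:
Step 1: interval [0/1, 1/1), width = 1/1 - 0/1 = 1/1
  'f': [0/1 + 1/1*0/1, 0/1 + 1/1*1/4) = [0/1, 1/4) <- contains code 505/2048
  'd': [0/1 + 1/1*1/4, 0/1 + 1/1*3/4) = [1/4, 3/4)
  'a': [0/1 + 1/1*3/4, 0/1 + 1/1*7/8) = [3/4, 7/8)
  'c': [0/1 + 1/1*7/8, 0/1 + 1/1*1/1) = [7/8, 1/1)
  emit 'f', narrow to [0/1, 1/4)
Step 2: interval [0/1, 1/4), width = 1/4 - 0/1 = 1/4
  'f': [0/1 + 1/4*0/1, 0/1 + 1/4*1/4) = [0/1, 1/16)
  'd': [0/1 + 1/4*1/4, 0/1 + 1/4*3/4) = [1/16, 3/16)
  'a': [0/1 + 1/4*3/4, 0/1 + 1/4*7/8) = [3/16, 7/32)
  'c': [0/1 + 1/4*7/8, 0/1 + 1/4*1/1) = [7/32, 1/4) <- contains code 505/2048
  emit 'c', narrow to [7/32, 1/4)
Step 3: interval [7/32, 1/4), width = 1/4 - 7/32 = 1/32
  'f': [7/32 + 1/32*0/1, 7/32 + 1/32*1/4) = [7/32, 29/128)
  'd': [7/32 + 1/32*1/4, 7/32 + 1/32*3/4) = [29/128, 31/128)
  'a': [7/32 + 1/32*3/4, 7/32 + 1/32*7/8) = [31/128, 63/256)
  'c': [7/32 + 1/32*7/8, 7/32 + 1/32*1/1) = [63/256, 1/4) <- contains code 505/2048
  emit 'c', narrow to [63/256, 1/4)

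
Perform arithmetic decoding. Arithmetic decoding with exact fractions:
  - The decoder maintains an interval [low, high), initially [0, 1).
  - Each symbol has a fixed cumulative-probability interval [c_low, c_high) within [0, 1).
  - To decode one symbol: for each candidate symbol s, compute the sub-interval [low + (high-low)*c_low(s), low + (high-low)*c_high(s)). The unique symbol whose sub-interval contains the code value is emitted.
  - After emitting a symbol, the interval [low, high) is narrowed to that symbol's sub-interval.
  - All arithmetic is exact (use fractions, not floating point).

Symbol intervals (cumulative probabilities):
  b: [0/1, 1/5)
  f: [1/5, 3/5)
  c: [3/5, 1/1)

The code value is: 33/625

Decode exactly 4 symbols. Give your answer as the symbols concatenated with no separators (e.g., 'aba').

Answer: bfbc

Derivation:
Step 1: interval [0/1, 1/1), width = 1/1 - 0/1 = 1/1
  'b': [0/1 + 1/1*0/1, 0/1 + 1/1*1/5) = [0/1, 1/5) <- contains code 33/625
  'f': [0/1 + 1/1*1/5, 0/1 + 1/1*3/5) = [1/5, 3/5)
  'c': [0/1 + 1/1*3/5, 0/1 + 1/1*1/1) = [3/5, 1/1)
  emit 'b', narrow to [0/1, 1/5)
Step 2: interval [0/1, 1/5), width = 1/5 - 0/1 = 1/5
  'b': [0/1 + 1/5*0/1, 0/1 + 1/5*1/5) = [0/1, 1/25)
  'f': [0/1 + 1/5*1/5, 0/1 + 1/5*3/5) = [1/25, 3/25) <- contains code 33/625
  'c': [0/1 + 1/5*3/5, 0/1 + 1/5*1/1) = [3/25, 1/5)
  emit 'f', narrow to [1/25, 3/25)
Step 3: interval [1/25, 3/25), width = 3/25 - 1/25 = 2/25
  'b': [1/25 + 2/25*0/1, 1/25 + 2/25*1/5) = [1/25, 7/125) <- contains code 33/625
  'f': [1/25 + 2/25*1/5, 1/25 + 2/25*3/5) = [7/125, 11/125)
  'c': [1/25 + 2/25*3/5, 1/25 + 2/25*1/1) = [11/125, 3/25)
  emit 'b', narrow to [1/25, 7/125)
Step 4: interval [1/25, 7/125), width = 7/125 - 1/25 = 2/125
  'b': [1/25 + 2/125*0/1, 1/25 + 2/125*1/5) = [1/25, 27/625)
  'f': [1/25 + 2/125*1/5, 1/25 + 2/125*3/5) = [27/625, 31/625)
  'c': [1/25 + 2/125*3/5, 1/25 + 2/125*1/1) = [31/625, 7/125) <- contains code 33/625
  emit 'c', narrow to [31/625, 7/125)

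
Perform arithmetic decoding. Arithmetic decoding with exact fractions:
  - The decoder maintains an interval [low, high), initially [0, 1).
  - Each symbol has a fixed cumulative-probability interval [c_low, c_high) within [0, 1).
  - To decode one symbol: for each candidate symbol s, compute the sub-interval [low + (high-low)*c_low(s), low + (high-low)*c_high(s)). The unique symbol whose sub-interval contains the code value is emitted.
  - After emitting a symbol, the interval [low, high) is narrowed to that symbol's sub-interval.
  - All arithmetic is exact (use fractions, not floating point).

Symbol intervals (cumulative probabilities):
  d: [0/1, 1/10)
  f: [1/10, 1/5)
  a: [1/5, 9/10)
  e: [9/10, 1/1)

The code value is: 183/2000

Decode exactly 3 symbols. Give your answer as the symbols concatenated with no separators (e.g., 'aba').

Step 1: interval [0/1, 1/1), width = 1/1 - 0/1 = 1/1
  'd': [0/1 + 1/1*0/1, 0/1 + 1/1*1/10) = [0/1, 1/10) <- contains code 183/2000
  'f': [0/1 + 1/1*1/10, 0/1 + 1/1*1/5) = [1/10, 1/5)
  'a': [0/1 + 1/1*1/5, 0/1 + 1/1*9/10) = [1/5, 9/10)
  'e': [0/1 + 1/1*9/10, 0/1 + 1/1*1/1) = [9/10, 1/1)
  emit 'd', narrow to [0/1, 1/10)
Step 2: interval [0/1, 1/10), width = 1/10 - 0/1 = 1/10
  'd': [0/1 + 1/10*0/1, 0/1 + 1/10*1/10) = [0/1, 1/100)
  'f': [0/1 + 1/10*1/10, 0/1 + 1/10*1/5) = [1/100, 1/50)
  'a': [0/1 + 1/10*1/5, 0/1 + 1/10*9/10) = [1/50, 9/100)
  'e': [0/1 + 1/10*9/10, 0/1 + 1/10*1/1) = [9/100, 1/10) <- contains code 183/2000
  emit 'e', narrow to [9/100, 1/10)
Step 3: interval [9/100, 1/10), width = 1/10 - 9/100 = 1/100
  'd': [9/100 + 1/100*0/1, 9/100 + 1/100*1/10) = [9/100, 91/1000)
  'f': [9/100 + 1/100*1/10, 9/100 + 1/100*1/5) = [91/1000, 23/250) <- contains code 183/2000
  'a': [9/100 + 1/100*1/5, 9/100 + 1/100*9/10) = [23/250, 99/1000)
  'e': [9/100 + 1/100*9/10, 9/100 + 1/100*1/1) = [99/1000, 1/10)
  emit 'f', narrow to [91/1000, 23/250)

Answer: def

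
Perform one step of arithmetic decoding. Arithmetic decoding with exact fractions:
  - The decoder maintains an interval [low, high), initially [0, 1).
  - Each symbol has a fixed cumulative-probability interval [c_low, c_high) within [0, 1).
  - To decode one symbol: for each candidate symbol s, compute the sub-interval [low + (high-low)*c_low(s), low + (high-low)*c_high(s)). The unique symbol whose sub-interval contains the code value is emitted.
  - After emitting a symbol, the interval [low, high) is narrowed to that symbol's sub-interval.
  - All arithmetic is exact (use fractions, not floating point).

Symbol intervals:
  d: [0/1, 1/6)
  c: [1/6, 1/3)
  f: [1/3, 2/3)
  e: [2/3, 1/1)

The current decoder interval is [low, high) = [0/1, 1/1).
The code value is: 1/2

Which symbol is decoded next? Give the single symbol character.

Answer: f

Derivation:
Interval width = high − low = 1/1 − 0/1 = 1/1
Scaled code = (code − low) / width = (1/2 − 0/1) / 1/1 = 1/2
  d: [0/1, 1/6) 
  c: [1/6, 1/3) 
  f: [1/3, 2/3) ← scaled code falls here ✓
  e: [2/3, 1/1) 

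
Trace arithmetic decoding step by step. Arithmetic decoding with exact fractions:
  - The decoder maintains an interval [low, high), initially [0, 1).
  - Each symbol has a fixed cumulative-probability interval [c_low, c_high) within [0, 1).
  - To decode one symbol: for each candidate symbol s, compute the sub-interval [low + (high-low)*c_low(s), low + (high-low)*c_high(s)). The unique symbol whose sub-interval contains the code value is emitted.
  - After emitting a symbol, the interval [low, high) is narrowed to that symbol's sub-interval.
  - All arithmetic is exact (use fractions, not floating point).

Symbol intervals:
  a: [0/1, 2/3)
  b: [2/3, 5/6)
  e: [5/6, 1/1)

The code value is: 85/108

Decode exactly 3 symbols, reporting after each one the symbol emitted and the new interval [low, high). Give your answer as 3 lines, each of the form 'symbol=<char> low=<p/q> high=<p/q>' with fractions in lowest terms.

Answer: symbol=b low=2/3 high=5/6
symbol=b low=7/9 high=29/36
symbol=a low=7/9 high=43/54

Derivation:
Step 1: interval [0/1, 1/1), width = 1/1 - 0/1 = 1/1
  'a': [0/1 + 1/1*0/1, 0/1 + 1/1*2/3) = [0/1, 2/3)
  'b': [0/1 + 1/1*2/3, 0/1 + 1/1*5/6) = [2/3, 5/6) <- contains code 85/108
  'e': [0/1 + 1/1*5/6, 0/1 + 1/1*1/1) = [5/6, 1/1)
  emit 'b', narrow to [2/3, 5/6)
Step 2: interval [2/3, 5/6), width = 5/6 - 2/3 = 1/6
  'a': [2/3 + 1/6*0/1, 2/3 + 1/6*2/3) = [2/3, 7/9)
  'b': [2/3 + 1/6*2/3, 2/3 + 1/6*5/6) = [7/9, 29/36) <- contains code 85/108
  'e': [2/3 + 1/6*5/6, 2/3 + 1/6*1/1) = [29/36, 5/6)
  emit 'b', narrow to [7/9, 29/36)
Step 3: interval [7/9, 29/36), width = 29/36 - 7/9 = 1/36
  'a': [7/9 + 1/36*0/1, 7/9 + 1/36*2/3) = [7/9, 43/54) <- contains code 85/108
  'b': [7/9 + 1/36*2/3, 7/9 + 1/36*5/6) = [43/54, 173/216)
  'e': [7/9 + 1/36*5/6, 7/9 + 1/36*1/1) = [173/216, 29/36)
  emit 'a', narrow to [7/9, 43/54)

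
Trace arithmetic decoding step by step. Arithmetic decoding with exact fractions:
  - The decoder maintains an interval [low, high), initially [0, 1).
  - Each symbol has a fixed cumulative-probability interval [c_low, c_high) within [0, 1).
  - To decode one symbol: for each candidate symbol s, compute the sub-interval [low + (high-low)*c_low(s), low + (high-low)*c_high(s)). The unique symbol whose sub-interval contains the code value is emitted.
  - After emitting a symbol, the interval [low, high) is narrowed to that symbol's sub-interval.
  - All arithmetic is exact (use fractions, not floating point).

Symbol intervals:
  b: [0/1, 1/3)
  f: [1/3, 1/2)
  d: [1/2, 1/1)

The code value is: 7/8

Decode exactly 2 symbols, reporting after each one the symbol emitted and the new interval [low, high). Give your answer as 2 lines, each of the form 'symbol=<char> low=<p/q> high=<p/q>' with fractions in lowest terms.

Step 1: interval [0/1, 1/1), width = 1/1 - 0/1 = 1/1
  'b': [0/1 + 1/1*0/1, 0/1 + 1/1*1/3) = [0/1, 1/3)
  'f': [0/1 + 1/1*1/3, 0/1 + 1/1*1/2) = [1/3, 1/2)
  'd': [0/1 + 1/1*1/2, 0/1 + 1/1*1/1) = [1/2, 1/1) <- contains code 7/8
  emit 'd', narrow to [1/2, 1/1)
Step 2: interval [1/2, 1/1), width = 1/1 - 1/2 = 1/2
  'b': [1/2 + 1/2*0/1, 1/2 + 1/2*1/3) = [1/2, 2/3)
  'f': [1/2 + 1/2*1/3, 1/2 + 1/2*1/2) = [2/3, 3/4)
  'd': [1/2 + 1/2*1/2, 1/2 + 1/2*1/1) = [3/4, 1/1) <- contains code 7/8
  emit 'd', narrow to [3/4, 1/1)

Answer: symbol=d low=1/2 high=1/1
symbol=d low=3/4 high=1/1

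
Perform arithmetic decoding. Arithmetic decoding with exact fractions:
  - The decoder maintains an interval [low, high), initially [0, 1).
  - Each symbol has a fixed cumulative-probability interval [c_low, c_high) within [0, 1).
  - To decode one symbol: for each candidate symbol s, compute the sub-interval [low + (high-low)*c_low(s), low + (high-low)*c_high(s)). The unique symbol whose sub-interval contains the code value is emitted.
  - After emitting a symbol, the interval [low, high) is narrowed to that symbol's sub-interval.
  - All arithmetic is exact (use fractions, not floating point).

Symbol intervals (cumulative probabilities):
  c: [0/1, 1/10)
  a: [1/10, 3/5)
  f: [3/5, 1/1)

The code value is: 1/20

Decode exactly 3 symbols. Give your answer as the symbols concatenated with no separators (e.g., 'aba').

Answer: caf

Derivation:
Step 1: interval [0/1, 1/1), width = 1/1 - 0/1 = 1/1
  'c': [0/1 + 1/1*0/1, 0/1 + 1/1*1/10) = [0/1, 1/10) <- contains code 1/20
  'a': [0/1 + 1/1*1/10, 0/1 + 1/1*3/5) = [1/10, 3/5)
  'f': [0/1 + 1/1*3/5, 0/1 + 1/1*1/1) = [3/5, 1/1)
  emit 'c', narrow to [0/1, 1/10)
Step 2: interval [0/1, 1/10), width = 1/10 - 0/1 = 1/10
  'c': [0/1 + 1/10*0/1, 0/1 + 1/10*1/10) = [0/1, 1/100)
  'a': [0/1 + 1/10*1/10, 0/1 + 1/10*3/5) = [1/100, 3/50) <- contains code 1/20
  'f': [0/1 + 1/10*3/5, 0/1 + 1/10*1/1) = [3/50, 1/10)
  emit 'a', narrow to [1/100, 3/50)
Step 3: interval [1/100, 3/50), width = 3/50 - 1/100 = 1/20
  'c': [1/100 + 1/20*0/1, 1/100 + 1/20*1/10) = [1/100, 3/200)
  'a': [1/100 + 1/20*1/10, 1/100 + 1/20*3/5) = [3/200, 1/25)
  'f': [1/100 + 1/20*3/5, 1/100 + 1/20*1/1) = [1/25, 3/50) <- contains code 1/20
  emit 'f', narrow to [1/25, 3/50)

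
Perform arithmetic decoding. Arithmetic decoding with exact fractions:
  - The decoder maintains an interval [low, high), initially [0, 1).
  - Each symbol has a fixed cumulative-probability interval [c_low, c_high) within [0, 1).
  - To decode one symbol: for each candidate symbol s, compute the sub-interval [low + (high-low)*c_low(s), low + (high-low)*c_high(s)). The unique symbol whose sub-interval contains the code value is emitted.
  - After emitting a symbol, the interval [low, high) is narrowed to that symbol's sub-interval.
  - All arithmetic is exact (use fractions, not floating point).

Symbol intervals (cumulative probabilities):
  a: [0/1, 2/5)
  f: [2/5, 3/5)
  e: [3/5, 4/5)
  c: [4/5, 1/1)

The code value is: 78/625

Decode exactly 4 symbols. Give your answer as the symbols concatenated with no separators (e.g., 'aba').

Answer: aaec

Derivation:
Step 1: interval [0/1, 1/1), width = 1/1 - 0/1 = 1/1
  'a': [0/1 + 1/1*0/1, 0/1 + 1/1*2/5) = [0/1, 2/5) <- contains code 78/625
  'f': [0/1 + 1/1*2/5, 0/1 + 1/1*3/5) = [2/5, 3/5)
  'e': [0/1 + 1/1*3/5, 0/1 + 1/1*4/5) = [3/5, 4/5)
  'c': [0/1 + 1/1*4/5, 0/1 + 1/1*1/1) = [4/5, 1/1)
  emit 'a', narrow to [0/1, 2/5)
Step 2: interval [0/1, 2/5), width = 2/5 - 0/1 = 2/5
  'a': [0/1 + 2/5*0/1, 0/1 + 2/5*2/5) = [0/1, 4/25) <- contains code 78/625
  'f': [0/1 + 2/5*2/5, 0/1 + 2/5*3/5) = [4/25, 6/25)
  'e': [0/1 + 2/5*3/5, 0/1 + 2/5*4/5) = [6/25, 8/25)
  'c': [0/1 + 2/5*4/5, 0/1 + 2/5*1/1) = [8/25, 2/5)
  emit 'a', narrow to [0/1, 4/25)
Step 3: interval [0/1, 4/25), width = 4/25 - 0/1 = 4/25
  'a': [0/1 + 4/25*0/1, 0/1 + 4/25*2/5) = [0/1, 8/125)
  'f': [0/1 + 4/25*2/5, 0/1 + 4/25*3/5) = [8/125, 12/125)
  'e': [0/1 + 4/25*3/5, 0/1 + 4/25*4/5) = [12/125, 16/125) <- contains code 78/625
  'c': [0/1 + 4/25*4/5, 0/1 + 4/25*1/1) = [16/125, 4/25)
  emit 'e', narrow to [12/125, 16/125)
Step 4: interval [12/125, 16/125), width = 16/125 - 12/125 = 4/125
  'a': [12/125 + 4/125*0/1, 12/125 + 4/125*2/5) = [12/125, 68/625)
  'f': [12/125 + 4/125*2/5, 12/125 + 4/125*3/5) = [68/625, 72/625)
  'e': [12/125 + 4/125*3/5, 12/125 + 4/125*4/5) = [72/625, 76/625)
  'c': [12/125 + 4/125*4/5, 12/125 + 4/125*1/1) = [76/625, 16/125) <- contains code 78/625
  emit 'c', narrow to [76/625, 16/125)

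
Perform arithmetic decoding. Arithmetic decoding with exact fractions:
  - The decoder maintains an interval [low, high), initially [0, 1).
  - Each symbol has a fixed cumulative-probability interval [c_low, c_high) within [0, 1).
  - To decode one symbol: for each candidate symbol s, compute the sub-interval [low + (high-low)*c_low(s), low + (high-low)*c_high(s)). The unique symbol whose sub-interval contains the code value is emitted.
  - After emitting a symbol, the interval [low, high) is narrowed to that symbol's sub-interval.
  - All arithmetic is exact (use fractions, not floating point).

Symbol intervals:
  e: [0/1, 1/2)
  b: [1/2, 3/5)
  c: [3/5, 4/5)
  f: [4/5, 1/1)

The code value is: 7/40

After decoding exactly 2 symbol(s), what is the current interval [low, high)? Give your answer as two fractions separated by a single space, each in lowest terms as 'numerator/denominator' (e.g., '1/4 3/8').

Step 1: interval [0/1, 1/1), width = 1/1 - 0/1 = 1/1
  'e': [0/1 + 1/1*0/1, 0/1 + 1/1*1/2) = [0/1, 1/2) <- contains code 7/40
  'b': [0/1 + 1/1*1/2, 0/1 + 1/1*3/5) = [1/2, 3/5)
  'c': [0/1 + 1/1*3/5, 0/1 + 1/1*4/5) = [3/5, 4/5)
  'f': [0/1 + 1/1*4/5, 0/1 + 1/1*1/1) = [4/5, 1/1)
  emit 'e', narrow to [0/1, 1/2)
Step 2: interval [0/1, 1/2), width = 1/2 - 0/1 = 1/2
  'e': [0/1 + 1/2*0/1, 0/1 + 1/2*1/2) = [0/1, 1/4) <- contains code 7/40
  'b': [0/1 + 1/2*1/2, 0/1 + 1/2*3/5) = [1/4, 3/10)
  'c': [0/1 + 1/2*3/5, 0/1 + 1/2*4/5) = [3/10, 2/5)
  'f': [0/1 + 1/2*4/5, 0/1 + 1/2*1/1) = [2/5, 1/2)
  emit 'e', narrow to [0/1, 1/4)

Answer: 0/1 1/4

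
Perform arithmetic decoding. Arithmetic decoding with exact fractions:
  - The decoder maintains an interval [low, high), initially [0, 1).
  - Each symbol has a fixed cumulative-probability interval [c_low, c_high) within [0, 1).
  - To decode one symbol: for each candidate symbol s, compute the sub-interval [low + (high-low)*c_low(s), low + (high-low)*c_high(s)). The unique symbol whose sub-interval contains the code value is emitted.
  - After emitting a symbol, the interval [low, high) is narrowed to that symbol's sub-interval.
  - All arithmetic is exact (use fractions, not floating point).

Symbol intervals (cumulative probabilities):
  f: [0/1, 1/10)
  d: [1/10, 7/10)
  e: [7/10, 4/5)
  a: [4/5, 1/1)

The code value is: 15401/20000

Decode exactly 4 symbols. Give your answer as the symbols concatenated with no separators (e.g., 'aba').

Answer: eeff

Derivation:
Step 1: interval [0/1, 1/1), width = 1/1 - 0/1 = 1/1
  'f': [0/1 + 1/1*0/1, 0/1 + 1/1*1/10) = [0/1, 1/10)
  'd': [0/1 + 1/1*1/10, 0/1 + 1/1*7/10) = [1/10, 7/10)
  'e': [0/1 + 1/1*7/10, 0/1 + 1/1*4/5) = [7/10, 4/5) <- contains code 15401/20000
  'a': [0/1 + 1/1*4/5, 0/1 + 1/1*1/1) = [4/5, 1/1)
  emit 'e', narrow to [7/10, 4/5)
Step 2: interval [7/10, 4/5), width = 4/5 - 7/10 = 1/10
  'f': [7/10 + 1/10*0/1, 7/10 + 1/10*1/10) = [7/10, 71/100)
  'd': [7/10 + 1/10*1/10, 7/10 + 1/10*7/10) = [71/100, 77/100)
  'e': [7/10 + 1/10*7/10, 7/10 + 1/10*4/5) = [77/100, 39/50) <- contains code 15401/20000
  'a': [7/10 + 1/10*4/5, 7/10 + 1/10*1/1) = [39/50, 4/5)
  emit 'e', narrow to [77/100, 39/50)
Step 3: interval [77/100, 39/50), width = 39/50 - 77/100 = 1/100
  'f': [77/100 + 1/100*0/1, 77/100 + 1/100*1/10) = [77/100, 771/1000) <- contains code 15401/20000
  'd': [77/100 + 1/100*1/10, 77/100 + 1/100*7/10) = [771/1000, 777/1000)
  'e': [77/100 + 1/100*7/10, 77/100 + 1/100*4/5) = [777/1000, 389/500)
  'a': [77/100 + 1/100*4/5, 77/100 + 1/100*1/1) = [389/500, 39/50)
  emit 'f', narrow to [77/100, 771/1000)
Step 4: interval [77/100, 771/1000), width = 771/1000 - 77/100 = 1/1000
  'f': [77/100 + 1/1000*0/1, 77/100 + 1/1000*1/10) = [77/100, 7701/10000) <- contains code 15401/20000
  'd': [77/100 + 1/1000*1/10, 77/100 + 1/1000*7/10) = [7701/10000, 7707/10000)
  'e': [77/100 + 1/1000*7/10, 77/100 + 1/1000*4/5) = [7707/10000, 1927/2500)
  'a': [77/100 + 1/1000*4/5, 77/100 + 1/1000*1/1) = [1927/2500, 771/1000)
  emit 'f', narrow to [77/100, 7701/10000)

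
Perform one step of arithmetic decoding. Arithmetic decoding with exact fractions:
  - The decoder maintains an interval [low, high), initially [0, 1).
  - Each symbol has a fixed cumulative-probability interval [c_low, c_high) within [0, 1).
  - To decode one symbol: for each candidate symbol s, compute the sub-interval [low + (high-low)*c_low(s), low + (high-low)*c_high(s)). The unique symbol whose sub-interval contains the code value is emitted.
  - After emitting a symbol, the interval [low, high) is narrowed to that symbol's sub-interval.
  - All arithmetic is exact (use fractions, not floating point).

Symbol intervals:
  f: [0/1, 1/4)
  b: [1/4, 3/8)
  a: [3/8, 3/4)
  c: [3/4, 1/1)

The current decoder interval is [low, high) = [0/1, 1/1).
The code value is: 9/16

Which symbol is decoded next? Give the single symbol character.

Interval width = high − low = 1/1 − 0/1 = 1/1
Scaled code = (code − low) / width = (9/16 − 0/1) / 1/1 = 9/16
  f: [0/1, 1/4) 
  b: [1/4, 3/8) 
  a: [3/8, 3/4) ← scaled code falls here ✓
  c: [3/4, 1/1) 

Answer: a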